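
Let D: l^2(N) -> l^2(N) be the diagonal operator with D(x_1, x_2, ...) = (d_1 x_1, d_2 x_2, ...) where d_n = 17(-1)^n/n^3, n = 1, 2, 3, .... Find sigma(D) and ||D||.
sigma(D) = {17(-1)^n/n^3 : n ≥ 1} ∪ {0}; ||D|| = 17

A bounded diagonal operator on l^2 with diagonal entries d_n has spectrum equal to the closure of {d_n : n ≥ 1}: every d_n is an eigenvalue (with eigenvector e_n), so {d_n} ⊂ sigma(D); the spectrum is closed, so its closure is too; and for lambda not in the closure, (D - lambda I) has bounded inverse (the diagonal entries 1/(d_n - lambda) are bounded). For our sequence d_n = 17(-1)^n/n^3, n = 1, 2, 3, ...:
  - {d_n} = {17(-1)^n/n^3 : n ≥ 1}; the only limit point is 0
  - closure = {17(-1)^n/n^3 : n ≥ 1} ∪ {0}
For the norm: a diagonal operator has ||D|| = sup_n |d_n|. Here |d_n| = 17/n^3 is decreasing, so sup_n |d_n| = |d_1| = 17. So ||D|| = 17.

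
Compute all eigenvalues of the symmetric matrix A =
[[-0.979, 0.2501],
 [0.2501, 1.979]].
sigma(A) ≈ {-1, 2}

A is real symmetric, so its spectrum consists of real eigenvalues. Expanding the characteristic polynomial of the displayed matrix gives
  det(λ I - A) = p(λ) = λ^2 + (-1)λ + (-2).
Solving p(λ) = 0 yields eigenvalues ≈ -1, 2. (A is shown rounded to 4 decimals, so these recover the underlying integer eigenvalues to within that precision.)
Verification: the trace of A = 1 equals the sum of eigenvalues 1, and det(A) ≈ -2.0000 matches the eigenvalue product -2.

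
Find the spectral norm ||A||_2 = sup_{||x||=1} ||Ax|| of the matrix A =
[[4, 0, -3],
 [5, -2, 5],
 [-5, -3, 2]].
||A||_2 ≈ 8.1586 (= sqrt(largest eigenvalue of A^T A))

||A||_2 = sigma_max(A) = sqrt(lambda_max(A^T A)). Form the symmetric matrix M = A^T A =
[[66, 5, 3],
 [5, 13, -16],
 [3, -16, 38]].
Its characteristic polynomial (trace, sum of principal 2x2 minors, determinant of M give the coefficients) is
  p(λ) = det(λ I - M) = λ^3 - 117λ^2 + 3570λ - 14161.
No integer candidate from the rational root theorem (±divisors of 14161) is a root, so the roots are irrational. The cubic discriminant is Δ = 2799927081 > 0, so there are three distinct real roots. p(4) = -1689 and p(5) = 889 have opposite signs, so a root lies in (4, 5); Newton's method refines it to λ ≈ 4.646. p(45) = 689 and p(46) = -177 have opposite signs, so a root lies in (45, 46); Newton's method refines it to λ ≈ 45.7918. p(66) = -697 and p(67) = 579 have opposite signs, so a root lies in (66, 67); Newton's method refines it to λ ≈ 66.5622. Check (Vieta): the three roots sum to 117, matching tr M = 117.
So the eigenvalues of A^T A are ≈ 4.646, 45.7918, 66.5622 (all ≥ 0, as they must be for A^T A). The largest is λ_max ≈ 66.5622, hence ||A||_2 = sqrt(λ_max) ≈ 8.1586.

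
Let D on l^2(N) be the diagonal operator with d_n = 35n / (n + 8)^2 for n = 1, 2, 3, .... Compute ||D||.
||D|| = 35/32 (attained at n = 8)

For D diagonal, ||D|| = sup_n |d_n|. Treat f(x) = 35x / (x + 8)^2 for real x > 0. By the quotient rule, f'(x) = 35(8 - x)/(x + 8)^3, which is positive for x < 8 and negative for x > 8. So f has a unique maximum at x = 8, and since 8 is a positive integer, the supremum over n ≥ 1 is attained at n = 8: d_8 = 35·8/(8 + 8)^2 = 35·8/256 = 35/32. Hence ||D|| = 35/32.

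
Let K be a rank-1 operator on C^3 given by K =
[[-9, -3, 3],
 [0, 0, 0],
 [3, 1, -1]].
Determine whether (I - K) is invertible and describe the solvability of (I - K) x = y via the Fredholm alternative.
(I - K) is invertible (det(I - K) = 11 ≠ 0), so for every y in C^3 the equation (I - K) x = y has a unique solution.

K has rank 1, so it is an outer product K = u v^T: every row of K is a multiple of one row vector. Reading off the entries, u = (3, 0, -1) and v = (-3, -1, 1) (row i of K equals u_i·v^T). A rank-one matrix u v^T satisfies K u = u (v·u) and kills the (2)-dimensional subspace v^⊥, so its characteristic polynomial is lambda^2 (lambda - v·u) with v·u = tr K = -10. Hence the eigenvalues of I - K are 1 (multiplicity 2) and 1 - (-10) = 11, so det(I - K) = 11. (Direct check: I - K =
[[10, 3, -3],
 [0, 1, 0],
 [-3, -1, 2]]
has determinant 11.) The finite-dimensional Fredholm alternative says: either (I - K) is invertible, or ker(I - K) ≠ {0} and then range(I - K) = ker((I - K)^*)^⊥, with dim ker(I - K) = dim ker((I - K)^*). Since det(I - K) ≠ 0, 1 is not an eigenvalue of K and ker(I - K) = {0}, so we are in the first case: for every y there is a unique x = (I - K)^(-1) y. Explicitly, by the Sherman–Morrison formula, (I - u v^T)^(-1) = I + u v^T/(1 - v·u), i.e. (I - K)^(-1) = I + K/(11).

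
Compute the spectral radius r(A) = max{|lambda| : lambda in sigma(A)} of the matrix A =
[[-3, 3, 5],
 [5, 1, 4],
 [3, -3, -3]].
r(A) ≈ 7.5979

The eigenvalues of A are the roots of its characteristic polynomial. With M = A (coefficients from the trace, the sum of principal 2x2 minors, and det A):
  p(λ) = det(λ I - M) = λ^3 + 5λ^2 - 15λ + 36.
No integer candidate from the rational root theorem (±divisors of 36) is a root, so the roots are irrational. The cubic discriminant is Δ = -82467 < 0, so there is one real root and a complex-conjugate pair. p(-8) = -36 and p(-7) = 43 have opposite signs, so a root lies in (-8, -7); Newton's method refines it to λ ≈ -7.5979. Dividing out (λ - (-7.5979)) leaves approximately λ^2 - 2.5979λ + 4.7382. For λ^2 - 2.5979λ + 4.7382 the discriminant is -12.2038. It is negative, so the remaining roots are the complex-conjugate pair λ ≈ 1.2989 ± 1.7467i. Their product equals the constant term, so |λ|^2 ≈ 4.7382 and |λ| ≈ 2.1767.
Thus the eigenvalues (to 4 decimals) are -7.5979 (modulus 7.5979); 1.2989 ± 1.7467i (modulus 2.1767). The spectral radius is the largest modulus: r(A) ≈ 7.5979. (Cross-check: r(A) ≤ ||A||_2 ≈ 8.3885; equality holds whenever A is normal, though it can also hold for some non-normal A.)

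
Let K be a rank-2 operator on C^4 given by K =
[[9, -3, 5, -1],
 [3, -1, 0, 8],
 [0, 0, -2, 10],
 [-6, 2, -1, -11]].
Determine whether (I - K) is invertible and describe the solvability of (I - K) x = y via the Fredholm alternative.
(I - K) is invertible (det(I - K) = -88 ≠ 0), so for every y in C^4 the equation (I - K) x = y has a unique solution.

K has rank 2 and factors as K = U V^T = u1 v1^T + u2 v2^T with u1 = (-2, 1, 2, -1), v1 = (-3, 1, -2, 2), u2 = (-1, -2, -2, 3), v2 = (-3, 1, -1, -3) (multiplying out reproduces the displayed K). The nonzero eigenvalues of U V^T coincide with those of the 2 x 2 matrix G = V^T U = [[v1·u1, v1·u2], [v2·u1, v2·u2]] = [[1, 11], [8, -6]], and by the Sylvester determinant identity det(I_4 - U V^T) = det(I_2 - V^T U) = det([[0, -11], [-8, 7]]) = (0)(7) - (-11)(-8) = -88. (Direct check: I - K =
[[-8, 3, -5, 1],
 [-3, 2, 0, -8],
 [0, 0, 3, -10],
 [6, -2, 1, 12]]
has determinant -88.) The finite-dimensional Fredholm alternative says: either (I - K) is invertible, or ker(I - K) ≠ {0} and then range(I - K) = ker((I - K)^*)^⊥, with dim ker(I - K) = dim ker((I - K)^*). Since det(I - K) ≠ 0, 1 is not an eigenvalue of K and ker(I - K) = {0}, so we are in the first case: for every y there is a unique x = (I - K)^(-1) y. (Explicitly, by the Woodbury identity, (I - U V^T)^(-1) = I + U (I_2 - G)^(-1) V^T.)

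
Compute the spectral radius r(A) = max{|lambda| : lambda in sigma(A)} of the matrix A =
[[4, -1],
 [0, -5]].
r(A) = 5

The eigenvalues of A are the roots of its characteristic polynomial. With M = A (coefficients from the trace and determinant):
  p(λ) = det(λ I - M) = λ^2 + λ - 20.
For λ^2 + λ - 20 the discriminant is 81. It is a perfect square (9^2), so the roots are rational: λ = (-1 ± 9)/2 = 4, -5.
Thus the eigenvalues (to 4 decimals) are 4 (modulus 4); -5 (modulus 5). The spectral radius is the largest modulus: r(A) = 5. (Cross-check: r(A) ≤ ||A||_2 ≈ 5.2348; equality holds whenever A is normal, though it can also hold for some non-normal A.)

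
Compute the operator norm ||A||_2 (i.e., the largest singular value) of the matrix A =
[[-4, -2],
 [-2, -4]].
||A||_2 = 6 (= sqrt(largest eigenvalue of A^T A))

||A||_2 = sigma_max(A) = sqrt(lambda_max(A^T A)). Form the symmetric matrix M = A^T A =
[[20, 16],
 [16, 20]].
Its characteristic polynomial (trace, determinant of M give the coefficients) is
  p(λ) = det(λ I - M) = λ^2 - 40λ + 144.
For λ^2 - 40λ + 144 the discriminant is 1024. It is a perfect square (32^2), so the roots are rational: λ = (40 ± 32)/2 = 36, 4.
So the eigenvalues of A^T A are ≈ 4, 36 (all ≥ 0, as they must be for A^T A). The largest is λ_max = 36, hence ||A||_2 = sqrt(λ_max) = 6.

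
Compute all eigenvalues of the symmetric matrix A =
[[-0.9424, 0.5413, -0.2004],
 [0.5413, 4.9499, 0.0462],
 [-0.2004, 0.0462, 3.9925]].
sigma(A) ≈ {-1, 4, 5}

A is real symmetric, so its spectrum consists of real eigenvalues. Expanding the characteristic polynomial of the displayed matrix gives
  det(λ I - A) = p(λ) = λ^3 + (-8)λ^2 + (11)λ + (20).
Solving p(λ) = 0 yields eigenvalues ≈ -1, 4, 5. (A is shown rounded to 4 decimals, so these recover the underlying integer eigenvalues to within that precision.)
Verification: the trace of A = 8 equals the sum of eigenvalues 8, and det(A) ≈ -20.0008 matches the eigenvalue product -20.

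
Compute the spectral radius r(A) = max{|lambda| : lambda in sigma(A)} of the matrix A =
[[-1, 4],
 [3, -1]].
r(A) = (2 + sqrt(48))/2 ≈ 4.4641

The eigenvalues of A are the roots of its characteristic polynomial. With M = A (coefficients from the trace and determinant):
  p(λ) = det(λ I - M) = λ^2 + 2λ - 11.
For λ^2 + 2λ - 11 the discriminant is 48. It is nonnegative but not a perfect square, so the roots are real and irrational: λ = (-2 ± sqrt(48))/2 ≈ 2.4641, -4.4641.
Thus the eigenvalues (to 4 decimals) are 2.4641 (modulus 2.4641); -4.4641 (modulus 4.4641). The spectral radius is the largest modulus: r(A) = (2 + sqrt(48))/2 ≈ 4.4641. (Cross-check: r(A) ≤ ||A||_2 ≈ 4.618; equality holds whenever A is normal, though it can also hold for some non-normal A.)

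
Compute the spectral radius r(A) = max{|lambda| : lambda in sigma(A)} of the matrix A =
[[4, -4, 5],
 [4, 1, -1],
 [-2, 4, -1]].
r(A) = sqrt(26) ≈ 5.099

The eigenvalues of A are the roots of its characteristic polynomial. With M = A (coefficients from the trace, the sum of principal 2x2 minors, and det A):
  p(λ) = det(λ I - M) = λ^3 - 4λ^2 + 29λ - 78.
By the rational root theorem any rational root is an integer divisor of 78. Testing λ = 3: p(3) = 27 - 36 + 87 - 78 = 0, so λ = 3 is a root. Dividing out (λ - 3) leaves p(λ) = (λ - 3)(λ^2 - λ + 26). For λ^2 - λ + 26 the discriminant is -103. It is negative, so the roots are the complex-conjugate pair λ = 1/2 ± (sqrt(103)/2) i ≈ 0.5 ± 5.0744i. For a conjugate pair the product of the roots equals the constant term, so |λ|^2 = 26 and |λ| = sqrt(26) ≈ 5.099.
Thus the eigenvalues (to 4 decimals) are 0.5 ± 5.0744i (modulus 5.099); 3 (modulus 3). The spectral radius is the largest modulus: r(A) = sqrt(26) ≈ 5.099. (Cross-check: r(A) ≤ ||A||_2 ≈ 8.6113; equality holds whenever A is normal, though it can also hold for some non-normal A.)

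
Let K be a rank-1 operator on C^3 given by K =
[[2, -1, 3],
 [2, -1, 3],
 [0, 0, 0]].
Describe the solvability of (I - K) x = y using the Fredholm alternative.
(I - K) is singular (det(I - K) = 0, i.e. 1 ∈ sigma(K)). (I - K) x = y is solvable iff y ⊥ ker((I - K)^*) = span{(2, -1, 3)}, i.e. iff 2y_1 - y_2 + 3y_3 = 0. When solvable, the solutions are x = y + c·(1, 1, 0), c arbitrary (ker(I - K) = span{(1, 1, 0)}, dimension 1).

K has rank 1, so it is an outer product K = u v^T: every row of K is a multiple of one row vector. Reading off the entries, u = (1, 1, 0) and v = (2, -1, 3) (row i of K equals u_i·v^T). A rank-one matrix u v^T satisfies K u = u (v·u) and kills the (2)-dimensional subspace v^⊥, so its characteristic polynomial is lambda^2 (lambda - v·u) with v·u = tr K = 1. Hence the eigenvalues of I - K are 1 (multiplicity 2) and 1 - (1) = 0, so det(I - K) = 0. (Direct check: I - K =
[[-1, 1, -3],
 [-2, 2, -3],
 [0, 0, 1]]
has determinant 0.) So 1 is an eigenvalue of K and (I - K) is not invertible. The finite-dimensional Fredholm alternative says: either (I - K) is invertible, or ker(I - K) ≠ {0} and then range(I - K) = ker((I - K)^*)^⊥, with dim ker(I - K) = dim ker((I - K)^*). We are in the second case, so we need both kernels. Kernel of I - K: (I - K) u = u - u (v·u) = u - u = 0, so ker(I - K) = span{u} = span{(1, 1, 0)} (it is exactly 1-dimensional because rank(I - K) = 2). Kernel of the adjoint: K is real, so (I - K)^* = I - K^T = I - v u^T, and (I - v u^T) v = v - v (u·v) = 0; hence ker((I - K)^*) = span{v} = span{(2, -1, 3)}. Therefore (I - K) x = y is solvable iff <y, v> = 0, i.e. iff 2y_1 - y_2 + 3y_3 = 0. When this holds, K y = u (v·y) = 0, so (I - K) y = y and x = y is a particular solution; the full solution set is the line x = y + c·u = y + c·(1, 1, 0), c ∈ C.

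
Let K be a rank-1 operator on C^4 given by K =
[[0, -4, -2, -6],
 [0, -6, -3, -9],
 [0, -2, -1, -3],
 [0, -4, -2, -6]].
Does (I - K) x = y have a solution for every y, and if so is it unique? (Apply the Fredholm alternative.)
(I - K) is invertible (det(I - K) = 14 ≠ 0), so for every y in C^4 the equation (I - K) x = y has a unique solution.

K has rank 1, so it is an outer product K = u v^T: every row of K is a multiple of one row vector. Reading off the entries, u = (2, 3, 1, 2) and v = (0, -2, -1, -3) (row i of K equals u_i·v^T). A rank-one matrix u v^T satisfies K u = u (v·u) and kills the (3)-dimensional subspace v^⊥, so its characteristic polynomial is lambda^3 (lambda - v·u) with v·u = tr K = -13. Hence the eigenvalues of I - K are 1 (multiplicity 3) and 1 - (-13) = 14, so det(I - K) = 14. (Direct check: I - K =
[[1, 4, 2, 6],
 [0, 7, 3, 9],
 [0, 2, 2, 3],
 [0, 4, 2, 7]]
has determinant 14.) The finite-dimensional Fredholm alternative says: either (I - K) is invertible, or ker(I - K) ≠ {0} and then range(I - K) = ker((I - K)^*)^⊥, with dim ker(I - K) = dim ker((I - K)^*). Since det(I - K) ≠ 0, 1 is not an eigenvalue of K and ker(I - K) = {0}, so we are in the first case: for every y there is a unique x = (I - K)^(-1) y. Explicitly, by the Sherman–Morrison formula, (I - u v^T)^(-1) = I + u v^T/(1 - v·u), i.e. (I - K)^(-1) = I + K/(14).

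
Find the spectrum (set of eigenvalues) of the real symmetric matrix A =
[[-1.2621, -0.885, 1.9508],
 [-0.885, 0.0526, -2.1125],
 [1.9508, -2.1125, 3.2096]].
sigma(A) ≈ {-2, -1, 5}

A is real symmetric, so its spectrum consists of real eigenvalues. Expanding the characteristic polynomial of the displayed matrix gives
  det(λ I - A) = p(λ) = λ^3 + (-2)λ^2 + (-13)λ + (-10).
Solving p(λ) = 0 yields eigenvalues ≈ -2, -1, 5. (A is shown rounded to 4 decimals, so these recover the underlying integer eigenvalues to within that precision.)
Verification: the trace of A = 2 equals the sum of eigenvalues 2, and det(A) ≈ 9.9995 matches the eigenvalue product 10.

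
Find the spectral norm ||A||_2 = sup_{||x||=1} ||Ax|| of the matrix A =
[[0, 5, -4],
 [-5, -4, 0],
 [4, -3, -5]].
||A||_2 ≈ 8.1386 (= sqrt(largest eigenvalue of A^T A))

||A||_2 = sigma_max(A) = sqrt(lambda_max(A^T A)). Form the symmetric matrix M = A^T A =
[[41, 8, -20],
 [8, 50, -5],
 [-20, -5, 41]].
Its characteristic polynomial (trace, sum of principal 2x2 minors, determinant of M give the coefficients) is
  p(λ) = det(λ I - M) = λ^3 - 132λ^2 + 5292λ - 62001.
No integer candidate from the rational root theorem (±divisors of 62001) is a root, so the roots are irrational. The cubic discriminant is Δ = 543357477 > 0, so there are three distinct real roots. p(20) = -961 and p(21) = 180 have opposite signs, so a root lies in (20, 21); Newton's method refines it to λ ≈ 20.8337. p(44) = 479 and p(45) = -36 have opposite signs, so a root lies in (44, 45); Newton's method refines it to λ ≈ 44.9299. p(66) = -225 and p(67) = 778 have opposite signs, so a root lies in (66, 67); Newton's method refines it to λ ≈ 66.2364. Check (Vieta): the three roots sum to 132, matching tr M = 132.
So the eigenvalues of A^T A are ≈ 20.8337, 44.9299, 66.2364 (all ≥ 0, as they must be for A^T A). The largest is λ_max ≈ 66.2364, hence ||A||_2 = sqrt(λ_max) ≈ 8.1386.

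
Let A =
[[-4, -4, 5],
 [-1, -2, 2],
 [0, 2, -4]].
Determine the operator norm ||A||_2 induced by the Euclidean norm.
||A||_2 ≈ 8.9892 (= sqrt(largest eigenvalue of A^T A))

||A||_2 = sigma_max(A) = sqrt(lambda_max(A^T A)). Form the symmetric matrix M = A^T A =
[[17, 18, -22],
 [18, 24, -32],
 [-22, -32, 45]].
Its characteristic polynomial (trace, sum of principal 2x2 minors, determinant of M give the coefficients) is
  p(λ) = det(λ I - M) = λ^3 - 86λ^2 + 421λ - 100.
No integer candidate from the rational root theorem (±divisors of 100) is a root, so the roots are irrational. The cubic discriminant is Δ = 822878992 > 0, so there are three distinct real roots. p(0) = -100 and p(1) = 236 have opposite signs, so a root lies in (0, 1); Newton's method refines it to λ ≈ 0.2503. p(4) = 272 and p(5) = -20 have opposite signs, so a root lies in (4, 5); Newton's method refines it to λ ≈ 4.9445. p(80) = -4820 and p(81) = 1196 have opposite signs, so a root lies in (80, 81); Newton's method refines it to λ ≈ 80.8053. Check (Vieta): the three roots sum to 86, matching tr M = 86.
So the eigenvalues of A^T A are ≈ 0.2503, 4.9445, 80.8053 (all ≥ 0, as they must be for A^T A). The largest is λ_max ≈ 80.8053, hence ||A||_2 = sqrt(λ_max) ≈ 8.9892.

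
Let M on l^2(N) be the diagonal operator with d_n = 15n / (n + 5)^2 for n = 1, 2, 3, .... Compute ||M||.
||M|| = 3/4 (attained at n = 5)

For M diagonal, ||M|| = sup_n |d_n|. Treat f(x) = 15x / (x + 5)^2 for real x > 0. By the quotient rule, f'(x) = 15(5 - x)/(x + 5)^3, which is positive for x < 5 and negative for x > 5. So f has a unique maximum at x = 5, and since 5 is a positive integer, the supremum over n ≥ 1 is attained at n = 5: d_5 = 15·5/(5 + 5)^2 = 15·5/100 = 3/4. Hence ||M|| = 3/4.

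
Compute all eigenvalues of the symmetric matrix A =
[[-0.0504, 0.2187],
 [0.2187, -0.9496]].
sigma(A) ≈ {-1, 0}

A is real symmetric, so its spectrum consists of real eigenvalues. Expanding the characteristic polynomial of the displayed matrix gives
  det(λ I - A) = p(λ) = λ^2 + (1)λ + (0).
Solving p(λ) = 0 yields eigenvalues ≈ -1, 0. (A is shown rounded to 4 decimals, so these recover the underlying integer eigenvalues to within that precision.)
Verification: the trace of A = -1 equals the sum of eigenvalues -1, and det(A) ≈ 0.0000 matches the eigenvalue product 0.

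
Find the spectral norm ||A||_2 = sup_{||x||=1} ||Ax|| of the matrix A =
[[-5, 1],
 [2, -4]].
||A||_2 = sqrt((46 + sqrt(820))/2) ≈ 6.1088 (= sqrt(largest eigenvalue of A^T A))

||A||_2 = sigma_max(A) = sqrt(lambda_max(A^T A)). Form the symmetric matrix M = A^T A =
[[29, -13],
 [-13, 17]].
Its characteristic polynomial (trace, determinant of M give the coefficients) is
  p(λ) = det(λ I - M) = λ^2 - 46λ + 324.
For λ^2 - 46λ + 324 the discriminant is 820. It is nonnegative but not a perfect square, so the roots are real and irrational: λ = (46 ± sqrt(820))/2 ≈ 37.3178, 8.6822.
So the eigenvalues of A^T A are ≈ 8.6822, 37.3178 (all ≥ 0, as they must be for A^T A). The largest is λ_max = (46 + sqrt(820))/2 ≈ 37.3178, hence ||A||_2 = sqrt(λ_max) = sqrt((46 + sqrt(820))/2) ≈ 6.1088.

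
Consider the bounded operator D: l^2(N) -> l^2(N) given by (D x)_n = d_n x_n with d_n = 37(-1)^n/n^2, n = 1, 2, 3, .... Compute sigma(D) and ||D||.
sigma(D) = {37(-1)^n/n^2 : n ≥ 1} ∪ {0}; ||D|| = 37

A bounded diagonal operator on l^2 with diagonal entries d_n has spectrum equal to the closure of {d_n : n ≥ 1}: every d_n is an eigenvalue (with eigenvector e_n), so {d_n} ⊂ sigma(D); the spectrum is closed, so its closure is too; and for lambda not in the closure, (D - lambda I) has bounded inverse (the diagonal entries 1/(d_n - lambda) are bounded). For our sequence d_n = 37(-1)^n/n^2, n = 1, 2, 3, ...:
  - {d_n} = {37(-1)^n/n^2 : n ≥ 1}; the only limit point is 0
  - closure = {37(-1)^n/n^2 : n ≥ 1} ∪ {0}
For the norm: a diagonal operator has ||D|| = sup_n |d_n|. Here |d_n| = 37/n^2 is decreasing, so sup_n |d_n| = |d_1| = 37. So ||D|| = 37.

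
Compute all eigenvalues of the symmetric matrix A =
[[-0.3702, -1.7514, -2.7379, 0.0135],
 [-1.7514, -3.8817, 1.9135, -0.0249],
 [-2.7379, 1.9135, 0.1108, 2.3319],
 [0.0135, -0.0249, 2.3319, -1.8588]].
sigma(A) ≈ {-5, -4, -1, 4}

A is real symmetric, so its spectrum consists of real eigenvalues. Expanding the characteristic polynomial of the displayed matrix gives
  det(λ I - A) = p(λ) = λ^4 + (6)λ^3 + (-11)λ^2 + (-95.9977)λ + (-79.9944).
Solving p(λ) = 0 yields eigenvalues ≈ -5, -4, -1, 4. (A is shown rounded to 4 decimals, so these recover the underlying integer eigenvalues to within that precision.)
Verification: the trace of A = -6 equals the sum of eigenvalues -6, and det(A) ≈ -79.9944 matches the eigenvalue product -80.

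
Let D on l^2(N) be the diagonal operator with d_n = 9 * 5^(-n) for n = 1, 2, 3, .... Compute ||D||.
||D|| = 9/5 (attained at n = 1)

For D diagonal, ||D|| = sup_n |d_n|. The sequence d_n = 9 * 5^(-n) is positive and strictly decreasing (ratio 5^(-1) < 1), so the supremum is d_1 = 9/5. Hence ||D|| = 9/5.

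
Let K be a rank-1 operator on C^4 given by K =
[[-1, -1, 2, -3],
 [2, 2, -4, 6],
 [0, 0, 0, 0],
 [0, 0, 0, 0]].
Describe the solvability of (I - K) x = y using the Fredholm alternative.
(I - K) is singular (det(I - K) = 0, i.e. 1 ∈ sigma(K)). (I - K) x = y is solvable iff y ⊥ ker((I - K)^*) = span{(-1, -1, 2, -3)}, i.e. iff -y_1 - y_2 + 2y_3 - 3y_4 = 0. When solvable, the solutions are x = y + c·(1, -2, 0, 0), c arbitrary (ker(I - K) = span{(1, -2, 0, 0)}, dimension 1).

K has rank 1, so it is an outer product K = u v^T: every row of K is a multiple of one row vector. Reading off the entries, u = (1, -2, 0, 0) and v = (-1, -1, 2, -3) (row i of K equals u_i·v^T). A rank-one matrix u v^T satisfies K u = u (v·u) and kills the (3)-dimensional subspace v^⊥, so its characteristic polynomial is lambda^3 (lambda - v·u) with v·u = tr K = 1. Hence the eigenvalues of I - K are 1 (multiplicity 3) and 1 - (1) = 0, so det(I - K) = 0. (Direct check: I - K =
[[2, 1, -2, 3],
 [-2, -1, 4, -6],
 [0, 0, 1, 0],
 [0, 0, 0, 1]]
has determinant 0.) So 1 is an eigenvalue of K and (I - K) is not invertible. The finite-dimensional Fredholm alternative says: either (I - K) is invertible, or ker(I - K) ≠ {0} and then range(I - K) = ker((I - K)^*)^⊥, with dim ker(I - K) = dim ker((I - K)^*). We are in the second case, so we need both kernels. Kernel of I - K: (I - K) u = u - u (v·u) = u - u = 0, so ker(I - K) = span{u} = span{(1, -2, 0, 0)} (it is exactly 1-dimensional because rank(I - K) = 3). Kernel of the adjoint: K is real, so (I - K)^* = I - K^T = I - v u^T, and (I - v u^T) v = v - v (u·v) = 0; hence ker((I - K)^*) = span{v} = span{(-1, -1, 2, -3)}. Therefore (I - K) x = y is solvable iff <y, v> = 0, i.e. iff -y_1 - y_2 + 2y_3 - 3y_4 = 0. When this holds, K y = u (v·y) = 0, so (I - K) y = y and x = y is a particular solution; the full solution set is the line x = y + c·u = y + c·(1, -2, 0, 0), c ∈ C.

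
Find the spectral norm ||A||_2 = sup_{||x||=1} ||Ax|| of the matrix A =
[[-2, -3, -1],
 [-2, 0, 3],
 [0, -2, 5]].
||A||_2 ≈ 6.1708 (= sqrt(largest eigenvalue of A^T A))

||A||_2 = sigma_max(A) = sqrt(lambda_max(A^T A)). Form the symmetric matrix M = A^T A =
[[8, 6, -4],
 [6, 13, -7],
 [-4, -7, 35]].
Its characteristic polynomial (trace, sum of principal 2x2 minors, determinant of M give the coefficients) is
  p(λ) = det(λ I - M) = λ^3 - 56λ^2 + 738λ - 2116.
No integer candidate from the rational root theorem (±divisors of 2116) is a root, so the roots are irrational. The cubic discriminant is Δ = 67010224 > 0, so there are three distinct real roots. p(3) = -379 and p(4) = 4 have opposite signs, so a root lies in (3, 4); Newton's method refines it to λ ≈ 3.9882. p(13) = 211 and p(14) = -16 have opposite signs, so a root lies in (13, 14); Newton's method refines it to λ ≈ 13.9336. p(38) = -64 and p(39) = 809 have opposite signs, so a root lies in (38, 39); Newton's method refines it to λ ≈ 38.0782. Check (Vieta): the three roots sum to 56, matching tr M = 56.
So the eigenvalues of A^T A are ≈ 3.9882, 13.9336, 38.0782 (all ≥ 0, as they must be for A^T A). The largest is λ_max ≈ 38.0782, hence ||A||_2 = sqrt(λ_max) ≈ 6.1708.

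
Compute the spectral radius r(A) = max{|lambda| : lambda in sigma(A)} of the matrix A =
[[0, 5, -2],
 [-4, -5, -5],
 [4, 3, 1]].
r(A) ≈ 5.8822

The eigenvalues of A are the roots of its characteristic polynomial. With M = A (coefficients from the trace, the sum of principal 2x2 minors, and det A):
  p(λ) = det(λ I - M) = λ^3 + 4λ^2 + 38λ + 96.
No integer candidate from the rational root theorem (±divisors of 96) is a root, so the roots are irrational. The cubic discriminant is Δ = -207136 < 0, so there is one real root and a complex-conjugate pair. p(-3) = -9 and p(-2) = 28 have opposite signs, so a root lies in (-3, -2); Newton's method refines it to λ ≈ -2.7746. Dividing out (λ - (-2.7746)) leaves approximately λ^2 + 1.2254λ + 34.6. For λ^2 + 1.2254λ + 34.6 the discriminant is -136.8982. It is negative, so the remaining roots are the complex-conjugate pair λ ≈ -0.6127 ± 5.8502i. Their product equals the constant term, so |λ|^2 ≈ 34.6 and |λ| ≈ 5.8822.
Thus the eigenvalues (to 4 decimals) are -2.7746 (modulus 2.7746); -0.6127 ± 5.8502i (modulus 5.8822). The spectral radius is the largest modulus: r(A) ≈ 5.8822. (Cross-check: r(A) ≤ ||A||_2 ≈ 9.6508; equality holds whenever A is normal, though it can also hold for some non-normal A.)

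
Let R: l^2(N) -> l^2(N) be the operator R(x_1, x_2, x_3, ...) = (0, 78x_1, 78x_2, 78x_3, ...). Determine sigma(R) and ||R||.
sigma(R) = closed disk {z in C : |z| ≤ 78}; ||R|| = 78

Note R = 78·U where U is the unit right shift (U x)_k = x_{k-1} (with x_0 := 0); so ||R|| = 78||U|| and sigma(R) = 78·sigma(U). ||R x||^2 = sum_{k≥1} |78x_k|^2 = 6084||x||^2, so ||R|| = 78 and sigma(R) ⊂ {|z| ≤ 78}. For any |lambda| < 78, the equation (R - lambda I) x = 0 forces x_1 = 0, then 78x_k = lambda x_{k+1} ⇒ x = 0, so R has no eigenvalues. But (R - lambda I) is not surjective for |lambda| < 78: solving (R - lambda I) x = e_1 would require x_n proportional to (lambda/78)^(-n), which is not in l^2. So every |lambda| < 78 lies in the residual spectrum. The boundary |lambda| = 78 is in the approximate point spectrum (the spectrum is closed). Hence sigma(R) is the closed disk of radius 78.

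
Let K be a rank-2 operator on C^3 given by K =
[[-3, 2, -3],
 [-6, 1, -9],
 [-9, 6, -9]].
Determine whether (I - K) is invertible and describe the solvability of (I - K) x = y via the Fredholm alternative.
(I - K) is invertible (det(I - K) = 66 ≠ 0), so for every y in C^3 the equation (I - K) x = y has a unique solution.

K has rank 2 and factors as K = U V^T = u1 v1^T + u2 v2^T with u1 = (0, -1, 0), v1 = (0, 3, 3), u2 = (1, 2, 3), v2 = (-3, 2, -3) (multiplying out reproduces the displayed K). The nonzero eigenvalues of U V^T coincide with those of the 2 x 2 matrix G = V^T U = [[v1·u1, v1·u2], [v2·u1, v2·u2]] = [[-3, 15], [-2, -8]], and by the Sylvester determinant identity det(I_3 - U V^T) = det(I_2 - V^T U) = det([[4, -15], [2, 9]]) = (4)(9) - (-15)(2) = 66. (Direct check: I - K =
[[4, -2, 3],
 [6, 0, 9],
 [9, -6, 10]]
has determinant 66.) The finite-dimensional Fredholm alternative says: either (I - K) is invertible, or ker(I - K) ≠ {0} and then range(I - K) = ker((I - K)^*)^⊥, with dim ker(I - K) = dim ker((I - K)^*). Since det(I - K) ≠ 0, 1 is not an eigenvalue of K and ker(I - K) = {0}, so we are in the first case: for every y there is a unique x = (I - K)^(-1) y. (Explicitly, by the Woodbury identity, (I - U V^T)^(-1) = I + U (I_2 - G)^(-1) V^T.)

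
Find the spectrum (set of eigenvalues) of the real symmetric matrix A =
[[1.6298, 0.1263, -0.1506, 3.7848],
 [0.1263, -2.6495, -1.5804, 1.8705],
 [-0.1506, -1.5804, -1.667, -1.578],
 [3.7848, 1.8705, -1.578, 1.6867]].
sigma(A) ≈ {-4, -3, 0, 6}

A is real symmetric, so its spectrum consists of real eigenvalues. Expanding the characteristic polynomial of the displayed matrix gives
  det(λ I - A) = p(λ) = λ^4 + (1)λ^3 + (-30)λ^2 + (-71.9988)λ + (0.0022).
Solving p(λ) = 0 yields eigenvalues ≈ -4, -3, 0, 6. (A is shown rounded to 4 decimals, so these recover the underlying integer eigenvalues to within that precision.)
Verification: the trace of A = -1 equals the sum of eigenvalues -1, and det(A) ≈ 0.0022 matches the eigenvalue product 0.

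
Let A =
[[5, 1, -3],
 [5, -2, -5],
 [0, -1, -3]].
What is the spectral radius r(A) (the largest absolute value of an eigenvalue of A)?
r(A) ≈ 5.9095

The eigenvalues of A are the roots of its characteristic polynomial. With M = A (coefficients from the trace, the sum of principal 2x2 minors, and det A):
  p(λ) = det(λ I - M) = λ^3 - 29λ - 35.
No integer candidate from the rational root theorem (±divisors of 35) is a root, so the roots are irrational. The cubic discriminant is Δ = 64481 > 0, so there are three distinct real roots. p(-5) = -15 and p(-4) = 17 have opposite signs, so a root lies in (-5, -4); Newton's method refines it to λ ≈ -4.6305. p(-2) = 15 and p(-1) = -7 have opposite signs, so a root lies in (-2, -1); Newton's method refines it to λ ≈ -1.2791. p(5) = -55 and p(6) = 7 have opposite signs, so a root lies in (5, 6); Newton's method refines it to λ ≈ 5.9095. Check (Vieta): the three roots sum to 0, matching tr M = 0.
Thus the eigenvalues (to 4 decimals) are -4.6305 (modulus 4.6305); -1.2791 (modulus 1.2791); 5.9095 (modulus 5.9095). The spectral radius is the largest modulus: r(A) ≈ 5.9095. (Cross-check: r(A) ≤ ||A||_2 ≈ 9.3801; equality holds whenever A is normal, though it can also hold for some non-normal A.)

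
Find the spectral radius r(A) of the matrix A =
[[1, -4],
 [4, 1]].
r(A) = sqrt(17) ≈ 4.1231

The eigenvalues of A are the roots of its characteristic polynomial. With M = A (coefficients from the trace and determinant):
  p(λ) = det(λ I - M) = λ^2 - 2λ + 17.
For λ^2 - 2λ + 17 the discriminant is -64. It is negative, so the roots are the complex-conjugate pair λ = 1 ± (sqrt(64)/2) i ≈ 1 ± 4i. For a conjugate pair the product of the roots equals the constant term, so |λ|^2 = 17 and |λ| = sqrt(17) ≈ 4.1231.
Thus the eigenvalues (to 4 decimals) are 1 ± 4i (modulus 4.1231). The spectral radius is the largest modulus: r(A) = sqrt(17) ≈ 4.1231. (Cross-check: r(A) ≤ ||A||_2 ≈ 4.1231; equality holds whenever A is normal, though it can also hold for some non-normal A.)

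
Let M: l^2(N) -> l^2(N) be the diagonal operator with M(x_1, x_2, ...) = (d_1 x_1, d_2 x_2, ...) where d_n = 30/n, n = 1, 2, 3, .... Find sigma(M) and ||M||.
sigma(M) = {30/n : n ≥ 1} ∪ {0}; ||M|| = 30

A bounded diagonal operator on l^2 with diagonal entries d_n has spectrum equal to the closure of {d_n : n ≥ 1}: every d_n is an eigenvalue (with eigenvector e_n), so {d_n} ⊂ sigma(M); the spectrum is closed, so its closure is too; and for lambda not in the closure, (M - lambda I) has bounded inverse (the diagonal entries 1/(d_n - lambda) are bounded). For our sequence d_n = 30/n, n = 1, 2, 3, ...:
  - {d_n} = {30/n : n ≥ 1}; the only limit point is 0
  - closure = {30/n : n ≥ 1} ∪ {0}
For the norm: a diagonal operator has ||M|| = sup_n |d_n|. Here d_n = 30/n is positive and decreasing, so sup_n |d_n| = d_1 = 30. So ||M|| = 30.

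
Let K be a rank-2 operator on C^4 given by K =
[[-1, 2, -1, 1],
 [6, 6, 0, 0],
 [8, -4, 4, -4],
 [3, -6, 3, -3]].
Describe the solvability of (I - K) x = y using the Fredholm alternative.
(I - K) is invertible (det(I - K) = -13 ≠ 0), so for every y in C^4 the equation (I - K) x = y has a unique solution.

K has rank 2 and factors as K = U V^T = u1 v1^T + u2 v2^T with u1 = (-1, -3, 2, 3), v1 = (1, -2, 1, -1), u2 = (0, 3, 2, 0), v2 = (3, 0, 1, -1) (multiplying out reproduces the displayed K). The nonzero eigenvalues of U V^T coincide with those of the 2 x 2 matrix G = V^T U = [[v1·u1, v1·u2], [v2·u1, v2·u2]] = [[4, -4], [-4, 2]], and by the Sylvester determinant identity det(I_4 - U V^T) = det(I_2 - V^T U) = det([[-3, 4], [4, -1]]) = (-3)(-1) - (4)(4) = -13. (Direct check: I - K =
[[2, -2, 1, -1],
 [-6, -5, 0, 0],
 [-8, 4, -3, 4],
 [-3, 6, -3, 4]]
has determinant -13.) The finite-dimensional Fredholm alternative says: either (I - K) is invertible, or ker(I - K) ≠ {0} and then range(I - K) = ker((I - K)^*)^⊥, with dim ker(I - K) = dim ker((I - K)^*). Since det(I - K) ≠ 0, 1 is not an eigenvalue of K and ker(I - K) = {0}, so we are in the first case: for every y there is a unique x = (I - K)^(-1) y. (Explicitly, by the Woodbury identity, (I - U V^T)^(-1) = I + U (I_2 - G)^(-1) V^T.)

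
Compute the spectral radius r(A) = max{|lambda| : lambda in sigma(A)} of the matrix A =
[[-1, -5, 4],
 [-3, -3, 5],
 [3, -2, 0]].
r(A) ≈ 6.6639

The eigenvalues of A are the roots of its characteristic polynomial. With M = A (coefficients from the trace, the sum of principal 2x2 minors, and det A):
  p(λ) = det(λ I - M) = λ^3 + 4λ^2 - 14λ + 25.
No integer candidate from the rational root theorem (±divisors of 25) is a root, so the roots are irrational. The cubic discriminant is Δ = -34363 < 0, so there is one real root and a complex-conjugate pair. p(-7) = -24 and p(-6) = 37 have opposite signs, so a root lies in (-7, -6); Newton's method refines it to λ ≈ -6.6639. Dividing out (λ - (-6.6639)) leaves approximately λ^2 - 2.6639λ + 3.7516. For λ^2 - 2.6639λ + 3.7516 the discriminant is -7.9102. It is negative, so the remaining roots are the complex-conjugate pair λ ≈ 1.3319 ± 1.4063i. Their product equals the constant term, so |λ|^2 ≈ 3.7516 and |λ| ≈ 1.9369.
Thus the eigenvalues (to 4 decimals) are -6.6639 (modulus 6.6639); 1.3319 ± 1.4063i (modulus 1.9369). The spectral radius is the largest modulus: r(A) ≈ 6.6639. (Cross-check: r(A) ≤ ||A||_2 ≈ 8.9788; equality holds whenever A is normal, though it can also hold for some non-normal A.)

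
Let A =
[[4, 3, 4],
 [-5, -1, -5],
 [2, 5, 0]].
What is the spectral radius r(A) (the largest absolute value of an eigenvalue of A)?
r(A) ≈ 5.5378

The eigenvalues of A are the roots of its characteristic polynomial. With M = A (coefficients from the trace, the sum of principal 2x2 minors, and det A):
  p(λ) = det(λ I - M) = λ^3 - 3λ^2 + 28λ + 22.
No integer candidate from the rational root theorem (±divisors of 22) is a root, so the roots are irrational. The cubic discriminant is Δ = -124708 < 0, so there is one real root and a complex-conjugate pair. p(-1) = -10 and p(0) = 22 have opposite signs, so a root lies in (-1, 0); Newton's method refines it to λ ≈ -0.7174. Dividing out (λ - (-0.7174)) leaves approximately λ^2 - 3.7174λ + 30.6668. For λ^2 - 3.7174λ + 30.6668 the discriminant is -108.8483. It is negative, so the remaining roots are the complex-conjugate pair λ ≈ 1.8587 ± 5.2165i. Their product equals the constant term, so |λ|^2 ≈ 30.6668 and |λ| ≈ 5.5378.
Thus the eigenvalues (to 4 decimals) are -0.7174 (modulus 0.7174); 1.8587 ± 5.2165i (modulus 5.5378). The spectral radius is the largest modulus: r(A) ≈ 5.5378. (Cross-check: r(A) ≤ ||A||_2 ≈ 9.9673; equality holds whenever A is normal, though it can also hold for some non-normal A.)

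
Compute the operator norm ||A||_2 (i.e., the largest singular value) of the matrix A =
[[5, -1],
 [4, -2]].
||A||_2 = sqrt((46 + sqrt(1972))/2) ≈ 6.7234 (= sqrt(largest eigenvalue of A^T A))

||A||_2 = sigma_max(A) = sqrt(lambda_max(A^T A)). Form the symmetric matrix M = A^T A =
[[41, -13],
 [-13, 5]].
Its characteristic polynomial (trace, determinant of M give the coefficients) is
  p(λ) = det(λ I - M) = λ^2 - 46λ + 36.
For λ^2 - 46λ + 36 the discriminant is 1972. It is nonnegative but not a perfect square, so the roots are real and irrational: λ = (46 ± sqrt(1972))/2 ≈ 45.2036, 0.7964.
So the eigenvalues of A^T A are ≈ 0.7964, 45.2036 (all ≥ 0, as they must be for A^T A). The largest is λ_max = (46 + sqrt(1972))/2 ≈ 45.2036, hence ||A||_2 = sqrt(λ_max) = sqrt((46 + sqrt(1972))/2) ≈ 6.7234.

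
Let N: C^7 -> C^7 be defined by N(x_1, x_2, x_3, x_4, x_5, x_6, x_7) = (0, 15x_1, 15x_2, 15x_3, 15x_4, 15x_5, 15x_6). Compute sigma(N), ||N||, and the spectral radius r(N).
sigma(N) = {0}; ||N|| = 15; r(N) = 0. (N is nilpotent with N^7 = 0.)

On C^7, N is a strictly lower-triangular matrix with 15 on the subdiagonal and zeros elsewhere, so its characteristic polynomial is lambda^7 and every eigenvalue is 0: sigma(N) = {0}. For the operator norm, N e_i = 15e_{i+1} for i = 1, ..., 6 and N e_7 = 0, so the singular values of N are 15 (with multiplicity 6) and 0; hence ||N|| = 15. The spectral radius r(N) = max|lambda| = 0. Note ||N|| > r(N) — characteristic of non-normal nilpotent operators. Indeed N^7 = 0.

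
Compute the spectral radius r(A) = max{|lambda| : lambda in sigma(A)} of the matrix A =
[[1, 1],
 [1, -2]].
r(A) = (1 + sqrt(13))/2 ≈ 2.3028

The eigenvalues of A are the roots of its characteristic polynomial. With M = A (coefficients from the trace and determinant):
  p(λ) = det(λ I - M) = λ^2 + λ - 3.
For λ^2 + λ - 3 the discriminant is 13. It is nonnegative but not a perfect square, so the roots are real and irrational: λ = (-1 ± sqrt(13))/2 ≈ 1.3028, -2.3028.
Thus the eigenvalues (to 4 decimals) are 1.3028 (modulus 1.3028); -2.3028 (modulus 2.3028). The spectral radius is the largest modulus: r(A) = (1 + sqrt(13))/2 ≈ 2.3028. (Cross-check: r(A) ≤ ||A||_2 ≈ 2.3028; equality holds whenever A is normal, though it can also hold for some non-normal A.)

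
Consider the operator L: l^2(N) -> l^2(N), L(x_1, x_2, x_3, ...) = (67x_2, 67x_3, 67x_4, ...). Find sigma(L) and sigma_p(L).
sigma(L) = closed disk {z in C : |z| ≤ 67}; sigma_p(L) = open disk {z in C : |z| < 67}

Note L = 67·V where V is the unit left shift (V x)_k = x_{k+1}; so sigma(L) = 67·sigma(V) and ||L|| = 67||V||. ||L x||^2 = 4489sum_{k≥2} |x_k|^2 ≤ 4489||x||^2, with equality on {x : x_1 = 0}, so ||L|| = 67. For any lambda with |lambda| < 67, set r = lambda/67 (|r| < 1); the vector x = (1, r, r^2, ...) is in l^2 and satisfies L x = 67(r, r^2, ...) = lambda x, so lambda is an eigenvalue. On the boundary |lambda| = 67 the geometric series diverges, so no l^2 eigenvector exists, but these lambda lie in the approximate point spectrum. Hence sigma(L) is the closed disk of radius 67 and sigma_p(L) is the open disk.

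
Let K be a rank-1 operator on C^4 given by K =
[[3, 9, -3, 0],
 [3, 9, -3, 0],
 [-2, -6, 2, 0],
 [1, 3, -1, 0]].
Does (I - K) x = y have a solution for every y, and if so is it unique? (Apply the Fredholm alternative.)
(I - K) is invertible (det(I - K) = -13 ≠ 0), so for every y in C^4 the equation (I - K) x = y has a unique solution.

K has rank 1, so it is an outer product K = u v^T: every row of K is a multiple of one row vector. Reading off the entries, u = (-3, -3, 2, -1) and v = (-1, -3, 1, 0) (row i of K equals u_i·v^T). A rank-one matrix u v^T satisfies K u = u (v·u) and kills the (3)-dimensional subspace v^⊥, so its characteristic polynomial is lambda^3 (lambda - v·u) with v·u = tr K = 14. Hence the eigenvalues of I - K are 1 (multiplicity 3) and 1 - (14) = -13, so det(I - K) = -13. (Direct check: I - K =
[[-2, -9, 3, 0],
 [-3, -8, 3, 0],
 [2, 6, -1, 0],
 [-1, -3, 1, 1]]
has determinant -13.) The finite-dimensional Fredholm alternative says: either (I - K) is invertible, or ker(I - K) ≠ {0} and then range(I - K) = ker((I - K)^*)^⊥, with dim ker(I - K) = dim ker((I - K)^*). Since det(I - K) ≠ 0, 1 is not an eigenvalue of K and ker(I - K) = {0}, so we are in the first case: for every y there is a unique x = (I - K)^(-1) y. Explicitly, by the Sherman–Morrison formula, (I - u v^T)^(-1) = I + u v^T/(1 - v·u), i.e. (I - K)^(-1) = I + K/(-13).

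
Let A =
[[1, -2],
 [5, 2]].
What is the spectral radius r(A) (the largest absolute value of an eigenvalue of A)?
r(A) = sqrt(12) ≈ 3.4641

The eigenvalues of A are the roots of its characteristic polynomial. With M = A (coefficients from the trace and determinant):
  p(λ) = det(λ I - M) = λ^2 - 3λ + 12.
For λ^2 - 3λ + 12 the discriminant is -39. It is negative, so the roots are the complex-conjugate pair λ = 3/2 ± (sqrt(39)/2) i ≈ 1.5 ± 3.1225i. For a conjugate pair the product of the roots equals the constant term, so |λ|^2 = 12 and |λ| = sqrt(12) ≈ 3.4641.
Thus the eigenvalues (to 4 decimals) are 1.5 ± 3.1225i (modulus 3.4641). The spectral radius is the largest modulus: r(A) = sqrt(12) ≈ 3.4641. (Cross-check: r(A) ≤ ||A||_2 ≈ 5.389; equality holds whenever A is normal, though it can also hold for some non-normal A.)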